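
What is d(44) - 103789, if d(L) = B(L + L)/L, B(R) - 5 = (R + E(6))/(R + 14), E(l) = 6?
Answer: -116451107/1122 ≈ -1.0379e+5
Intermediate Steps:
B(R) = 5 + (6 + R)/(14 + R) (B(R) = 5 + (R + 6)/(R + 14) = 5 + (6 + R)/(14 + R))
d(L) = 2*(38 + 6*L)/(L*(14 + 2*L)) (d(L) = (2*(38 + 3*(L + L))/(14 + (L + L)))/L = (2*(38 + 3*(2*L))/(14 + 2*L))/L = (2*(38 + 6*L)/(14 + 2*L))/L = 2*(38 + 6*L)/(L*(14 + 2*L)))
d(44) - 103789 = 2*(19 + 3*44)/(44*(7 + 44)) - 103789 = 2*(1/44)*(19 + 132)/51 - 103789 = 2*(1/44)*(1/51)*151 - 103789 = 151/1122 - 103789 = -116451107/1122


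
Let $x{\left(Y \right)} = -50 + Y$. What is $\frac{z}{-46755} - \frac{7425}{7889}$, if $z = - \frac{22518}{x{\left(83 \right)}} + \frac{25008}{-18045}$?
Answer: $- \frac{22612667853121}{24404973152175} \approx -0.92656$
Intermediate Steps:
$z = - \frac{45240286}{66165}$ ($z = - \frac{22518}{-50 + 83} + \frac{25008}{-18045} = - \frac{22518}{33} + 25008 \left(- \frac{1}{18045}\right) = \left(-22518\right) \frac{1}{33} - \frac{8336}{6015} = - \frac{7506}{11} - \frac{8336}{6015} = - \frac{45240286}{66165} \approx -683.75$)
$\frac{z}{-46755} - \frac{7425}{7889} = - \frac{45240286}{66165 \left(-46755\right)} - \frac{7425}{7889} = \left(- \frac{45240286}{66165}\right) \left(- \frac{1}{46755}\right) - \frac{7425}{7889} = \frac{45240286}{3093544575} - \frac{7425}{7889} = - \frac{22612667853121}{24404973152175}$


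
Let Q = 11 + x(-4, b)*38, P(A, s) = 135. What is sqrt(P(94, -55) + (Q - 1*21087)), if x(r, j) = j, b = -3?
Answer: I*sqrt(21055) ≈ 145.1*I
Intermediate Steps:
Q = -103 (Q = 11 - 3*38 = 11 - 114 = -103)
sqrt(P(94, -55) + (Q - 1*21087)) = sqrt(135 + (-103 - 1*21087)) = sqrt(135 + (-103 - 21087)) = sqrt(135 - 21190) = sqrt(-21055) = I*sqrt(21055)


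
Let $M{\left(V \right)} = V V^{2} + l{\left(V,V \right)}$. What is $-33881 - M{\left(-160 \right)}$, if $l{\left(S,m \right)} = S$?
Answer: $4062279$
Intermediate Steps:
$M{\left(V \right)} = V + V^{3}$ ($M{\left(V \right)} = V V^{2} + V = V^{3} + V = V + V^{3}$)
$-33881 - M{\left(-160 \right)} = -33881 - \left(-160 + \left(-160\right)^{3}\right) = -33881 - \left(-160 - 4096000\right) = -33881 - -4096160 = -33881 + 4096160 = 4062279$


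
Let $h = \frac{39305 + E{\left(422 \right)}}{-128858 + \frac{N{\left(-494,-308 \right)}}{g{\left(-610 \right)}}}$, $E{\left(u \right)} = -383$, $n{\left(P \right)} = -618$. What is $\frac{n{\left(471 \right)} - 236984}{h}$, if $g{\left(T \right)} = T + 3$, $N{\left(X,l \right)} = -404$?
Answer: $\frac{3097395591334}{3937609} \approx 7.8662 \cdot 10^{5}$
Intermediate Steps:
$g{\left(T \right)} = 3 + T$
$h = - \frac{3937609}{13036067}$ ($h = \frac{39305 - 383}{-128858 - \frac{404}{3 - 610}} = \frac{38922}{-128858 - \frac{404}{-607}} = \frac{38922}{-128858 - - \frac{404}{607}} = \frac{38922}{-128858 + \frac{404}{607}} = \frac{38922}{- \frac{78216402}{607}} = 38922 \left(- \frac{607}{78216402}\right) = - \frac{3937609}{13036067} \approx -0.30205$)
$\frac{n{\left(471 \right)} - 236984}{h} = \frac{-618 - 236984}{- \frac{3937609}{13036067}} = \left(-237602\right) \left(- \frac{13036067}{3937609}\right) = \frac{3097395591334}{3937609}$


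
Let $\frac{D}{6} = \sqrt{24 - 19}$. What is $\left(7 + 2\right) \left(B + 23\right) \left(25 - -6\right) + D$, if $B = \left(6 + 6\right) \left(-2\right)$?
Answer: $-279 + 6 \sqrt{5} \approx -265.58$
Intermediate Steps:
$B = -24$ ($B = 12 \left(-2\right) = -24$)
$D = 6 \sqrt{5}$ ($D = 6 \sqrt{24 - 19} = 6 \sqrt{5} \approx 13.416$)
$\left(7 + 2\right) \left(B + 23\right) \left(25 - -6\right) + D = \left(7 + 2\right) \left(-24 + 23\right) \left(25 - -6\right) + 6 \sqrt{5} = 9 \left(- (25 + 6)\right) + 6 \sqrt{5} = 9 \left(\left(-1\right) 31\right) + 6 \sqrt{5} = 9 \left(-31\right) + 6 \sqrt{5} = -279 + 6 \sqrt{5}$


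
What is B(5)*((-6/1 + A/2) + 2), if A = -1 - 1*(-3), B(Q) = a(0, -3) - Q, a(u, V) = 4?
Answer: 3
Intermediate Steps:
B(Q) = 4 - Q
A = 2 (A = -1 + 3 = 2)
B(5)*((-6/1 + A/2) + 2) = (4 - 1*5)*((-6/1 + 2/2) + 2) = (4 - 5)*((-6*1 + 2*(½)) + 2) = -((-6 + 1) + 2) = -(-5 + 2) = -1*(-3) = 3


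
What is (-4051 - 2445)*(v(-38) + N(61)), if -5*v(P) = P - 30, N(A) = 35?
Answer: -1578528/5 ≈ -3.1571e+5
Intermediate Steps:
v(P) = 6 - P/5 (v(P) = -(P - 30)/5 = -(-30 + P)/5 = 6 - P/5)
(-4051 - 2445)*(v(-38) + N(61)) = (-4051 - 2445)*((6 - 1/5*(-38)) + 35) = -6496*((6 + 38/5) + 35) = -6496*(68/5 + 35) = -6496*243/5 = -1578528/5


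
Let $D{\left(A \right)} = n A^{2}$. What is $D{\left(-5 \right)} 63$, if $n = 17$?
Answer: $26775$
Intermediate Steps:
$D{\left(A \right)} = 17 A^{2}$
$D{\left(-5 \right)} 63 = 17 \left(-5\right)^{2} \cdot 63 = 17 \cdot 25 \cdot 63 = 425 \cdot 63 = 26775$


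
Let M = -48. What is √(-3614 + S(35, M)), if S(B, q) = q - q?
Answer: I*√3614 ≈ 60.117*I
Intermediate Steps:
S(B, q) = 0
√(-3614 + S(35, M)) = √(-3614 + 0) = √(-3614) = I*√3614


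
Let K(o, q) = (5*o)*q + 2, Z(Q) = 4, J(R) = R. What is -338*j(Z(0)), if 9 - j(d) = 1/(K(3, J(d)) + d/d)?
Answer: -191308/63 ≈ -3036.6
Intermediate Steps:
K(o, q) = 2 + 5*o*q (K(o, q) = 5*o*q + 2 = 2 + 5*o*q)
j(d) = 9 - 1/(3 + 15*d) (j(d) = 9 - 1/((2 + 5*3*d) + d/d) = 9 - 1/((2 + 15*d) + 1) = 9 - 1/(3 + 15*d))
-338*j(Z(0)) = -338*(26 + 135*4)/(3*(1 + 5*4)) = -338*(26 + 540)/(3*(1 + 20)) = -338*566/(3*21) = -338*566/63 = -191308/63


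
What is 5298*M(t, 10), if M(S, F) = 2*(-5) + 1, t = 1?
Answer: -47682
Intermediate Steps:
M(S, F) = -9 (M(S, F) = -10 + 1 = -9)
5298*M(t, 10) = 5298*(-9) = -47682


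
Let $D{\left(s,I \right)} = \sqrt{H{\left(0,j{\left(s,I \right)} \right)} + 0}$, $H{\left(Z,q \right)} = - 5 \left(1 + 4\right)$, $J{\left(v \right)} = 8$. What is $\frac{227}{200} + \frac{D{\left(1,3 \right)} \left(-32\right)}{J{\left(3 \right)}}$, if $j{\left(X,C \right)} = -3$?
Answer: $\frac{227}{200} - 20 i \approx 1.135 - 20.0 i$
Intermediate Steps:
$H{\left(Z,q \right)} = -25$ ($H{\left(Z,q \right)} = \left(-5\right) 5 = -25$)
$D{\left(s,I \right)} = 5 i$ ($D{\left(s,I \right)} = \sqrt{-25 + 0} = \sqrt{-25} = 5 i$)
$\frac{227}{200} + \frac{D{\left(1,3 \right)} \left(-32\right)}{J{\left(3 \right)}} = \frac{227}{200} + \frac{5 i \left(-32\right)}{8} = 227 \cdot \frac{1}{200} + - 160 i \frac{1}{8} = \frac{227}{200} - 20 i$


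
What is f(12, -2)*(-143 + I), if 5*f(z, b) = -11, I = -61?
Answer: 2244/5 ≈ 448.80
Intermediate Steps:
f(z, b) = -11/5 (f(z, b) = (⅕)*(-11) = -11/5)
f(12, -2)*(-143 + I) = -11*(-143 - 61)/5 = -11/5*(-204) = 2244/5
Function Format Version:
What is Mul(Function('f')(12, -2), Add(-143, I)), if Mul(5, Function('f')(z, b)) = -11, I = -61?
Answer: Rational(2244, 5) ≈ 448.80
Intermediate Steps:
Function('f')(z, b) = Rational(-11, 5) (Function('f')(z, b) = Mul(Rational(1, 5), -11) = Rational(-11, 5))
Mul(Function('f')(12, -2), Add(-143, I)) = Mul(Rational(-11, 5), Add(-143, -61)) = Mul(Rational(-11, 5), -204) = Rational(2244, 5)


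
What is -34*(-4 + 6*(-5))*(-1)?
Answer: -1156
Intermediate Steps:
-34*(-4 + 6*(-5))*(-1) = -34*(-4 - 30)*(-1) = -34*(-34)*(-1) = 1156*(-1) = -1156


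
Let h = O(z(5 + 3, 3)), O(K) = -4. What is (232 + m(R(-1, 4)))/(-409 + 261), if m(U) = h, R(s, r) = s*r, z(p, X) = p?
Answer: -57/37 ≈ -1.5405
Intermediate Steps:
R(s, r) = r*s
h = -4
m(U) = -4
(232 + m(R(-1, 4)))/(-409 + 261) = (232 - 4)/(-409 + 261) = 228/(-148) = 228*(-1/148) = -57/37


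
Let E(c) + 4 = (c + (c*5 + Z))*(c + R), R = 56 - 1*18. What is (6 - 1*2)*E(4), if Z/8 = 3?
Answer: 8048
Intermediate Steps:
Z = 24 (Z = 8*3 = 24)
R = 38 (R = 56 - 18 = 38)
E(c) = -4 + (24 + 6*c)*(38 + c) (E(c) = -4 + (c + (c*5 + 24))*(c + 38) = -4 + (c + (5*c + 24))*(38 + c) = -4 + (c + (24 + 5*c))*(38 + c) = -4 + (24 + 6*c)*(38 + c))
(6 - 1*2)*E(4) = (6 - 1*2)*(908 + 6*4² + 252*4) = (6 - 2)*(908 + 6*16 + 1008) = 4*(908 + 96 + 1008) = 4*2012 = 8048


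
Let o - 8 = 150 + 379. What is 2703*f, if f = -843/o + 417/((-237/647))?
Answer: -43572916818/14141 ≈ -3.0813e+6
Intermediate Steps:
o = 537 (o = 8 + (150 + 379) = 8 + 529 = 537)
f = -16120206/14141 (f = -843/537 + 417/((-237/647)) = -843*1/537 + 417/((-237*1/647)) = -281/179 + 417/(-237/647) = -281/179 + 417*(-647/237) = -281/179 - 89933/79 = -16120206/14141 ≈ -1140.0)
2703*f = 2703*(-16120206/14141) = -43572916818/14141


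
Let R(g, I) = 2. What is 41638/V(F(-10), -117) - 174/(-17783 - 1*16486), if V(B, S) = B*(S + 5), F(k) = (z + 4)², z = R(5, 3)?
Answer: -237698509/23028768 ≈ -10.322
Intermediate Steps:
z = 2
F(k) = 36 (F(k) = (2 + 4)² = 6² = 36)
V(B, S) = B*(5 + S)
41638/V(F(-10), -117) - 174/(-17783 - 1*16486) = 41638/((36*(5 - 117))) - 174/(-17783 - 1*16486) = 41638/((36*(-112))) - 174/(-17783 - 16486) = 41638/(-4032) - 174/(-34269) = 41638*(-1/4032) - 174*(-1/34269) = -20819/2016 + 58/11423 = -237698509/23028768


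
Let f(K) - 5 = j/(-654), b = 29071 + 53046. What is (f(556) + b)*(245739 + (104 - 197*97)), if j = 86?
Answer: 2029560350878/109 ≈ 1.8620e+10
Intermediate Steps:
b = 82117
f(K) = 1592/327 (f(K) = 5 + 86/(-654) = 5 + 86*(-1/654) = 5 - 43/327 = 1592/327)
(f(556) + b)*(245739 + (104 - 197*97)) = (1592/327 + 82117)*(245739 + (104 - 197*97)) = 26853851*(245739 + (104 - 19109))/327 = 26853851*(245739 - 19005)/327 = (26853851/327)*226734 = 2029560350878/109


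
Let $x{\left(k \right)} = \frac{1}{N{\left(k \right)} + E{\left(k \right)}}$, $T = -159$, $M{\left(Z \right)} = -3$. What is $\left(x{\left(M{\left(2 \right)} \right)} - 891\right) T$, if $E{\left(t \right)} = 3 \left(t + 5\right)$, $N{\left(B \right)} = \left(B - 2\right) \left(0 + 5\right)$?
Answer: $\frac{2691870}{19} \approx 1.4168 \cdot 10^{5}$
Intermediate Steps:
$N{\left(B \right)} = -10 + 5 B$ ($N{\left(B \right)} = \left(-2 + B\right) 5 = -10 + 5 B$)
$E{\left(t \right)} = 15 + 3 t$ ($E{\left(t \right)} = 3 \left(5 + t\right) = 15 + 3 t$)
$x{\left(k \right)} = \frac{1}{5 + 8 k}$ ($x{\left(k \right)} = \frac{1}{\left(-10 + 5 k\right) + \left(15 + 3 k\right)} = \frac{1}{5 + 8 k}$)
$\left(x{\left(M{\left(2 \right)} \right)} - 891\right) T = \left(\frac{1}{5 + 8 \left(-3\right)} - 891\right) \left(-159\right) = \left(\frac{1}{5 - 24} - 891\right) \left(-159\right) = \left(\frac{1}{-19} - 891\right) \left(-159\right) = \left(- \frac{1}{19} - 891\right) \left(-159\right) = \left(- \frac{16930}{19}\right) \left(-159\right) = \frac{2691870}{19}$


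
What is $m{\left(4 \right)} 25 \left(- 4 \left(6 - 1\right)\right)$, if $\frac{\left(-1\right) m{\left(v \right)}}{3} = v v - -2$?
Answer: $27000$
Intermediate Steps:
$m{\left(v \right)} = -6 - 3 v^{2}$ ($m{\left(v \right)} = - 3 \left(v v - -2\right) = - 3 \left(v^{2} + 2\right) = - 3 \left(2 + v^{2}\right) = -6 - 3 v^{2}$)
$m{\left(4 \right)} 25 \left(- 4 \left(6 - 1\right)\right) = \left(-6 - 3 \cdot 4^{2}\right) 25 \left(- 4 \left(6 - 1\right)\right) = \left(-6 - 48\right) 25 \left(\left(-4\right) 5\right) = \left(-6 - 48\right) 25 \left(-20\right) = \left(-54\right) \left(-500\right) = 27000$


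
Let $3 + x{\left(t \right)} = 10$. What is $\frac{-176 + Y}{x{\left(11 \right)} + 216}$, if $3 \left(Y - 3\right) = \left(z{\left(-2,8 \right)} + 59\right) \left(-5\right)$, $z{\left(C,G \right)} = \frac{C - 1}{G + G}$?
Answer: $- \frac{13009}{10704} \approx -1.2153$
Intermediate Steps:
$x{\left(t \right)} = 7$ ($x{\left(t \right)} = -3 + 10 = 7$)
$z{\left(C,G \right)} = \frac{-1 + C}{2 G}$
$Y = - \frac{4561}{48}$ ($Y = 3 + \frac{\left(\frac{-1 - 2}{2 \cdot 8} + 59\right) \left(-5\right)}{3} = 3 + \frac{\left(\frac{1}{2} \cdot \frac{1}{8} \left(-3\right) + 59\right) \left(-5\right)}{3} = 3 + \frac{\left(- \frac{3}{16} + 59\right) \left(-5\right)}{3} = 3 + \frac{\frac{941}{16} \left(-5\right)}{3} = 3 + \frac{1}{3} \left(- \frac{4705}{16}\right) = 3 - \frac{4705}{48} = - \frac{4561}{48} \approx -95.021$)
$\frac{-176 + Y}{x{\left(11 \right)} + 216} = \frac{-176 - \frac{4561}{48}}{7 + 216} = - \frac{13009}{48 \cdot 223} = \left(- \frac{13009}{48}\right) \frac{1}{223} = - \frac{13009}{10704}$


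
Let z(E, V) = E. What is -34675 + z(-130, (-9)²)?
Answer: -34805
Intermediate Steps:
-34675 + z(-130, (-9)²) = -34675 - 130 = -34805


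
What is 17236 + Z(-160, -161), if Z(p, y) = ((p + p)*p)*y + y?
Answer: -8226125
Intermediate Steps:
Z(p, y) = y + 2*y*p² (Z(p, y) = ((2*p)*p)*y + y = (2*p²)*y + y = 2*y*p² + y = y + 2*y*p²)
17236 + Z(-160, -161) = 17236 - 161*(1 + 2*(-160)²) = 17236 - 161*(1 + 2*25600) = 17236 - 161*(1 + 51200) = 17236 - 161*51201 = 17236 - 8243361 = -8226125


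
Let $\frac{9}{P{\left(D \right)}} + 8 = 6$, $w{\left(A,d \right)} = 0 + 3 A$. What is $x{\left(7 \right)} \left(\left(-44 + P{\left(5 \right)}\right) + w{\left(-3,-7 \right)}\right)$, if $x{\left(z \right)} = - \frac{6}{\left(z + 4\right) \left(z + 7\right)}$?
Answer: $\frac{345}{154} \approx 2.2403$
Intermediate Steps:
$w{\left(A,d \right)} = 3 A$
$P{\left(D \right)} = - \frac{9}{2}$ ($P{\left(D \right)} = \frac{9}{-8 + 6} = \frac{9}{-2} = 9 \left(- \frac{1}{2}\right) = - \frac{9}{2}$)
$x{\left(z \right)} = - \frac{6}{\left(4 + z\right) \left(7 + z\right)}$
$x{\left(7 \right)} \left(\left(-44 + P{\left(5 \right)}\right) + w{\left(-3,-7 \right)}\right) = - \frac{6}{28 + 7^{2} + 11 \cdot 7} \left(\left(-44 - \frac{9}{2}\right) + 3 \left(-3\right)\right) = - \frac{6}{28 + 49 + 77} \left(- \frac{97}{2} - 9\right) = - \frac{6}{154} \left(- \frac{115}{2}\right) = \left(-6\right) \frac{1}{154} \left(- \frac{115}{2}\right) = \left(- \frac{3}{77}\right) \left(- \frac{115}{2}\right) = \frac{345}{154}$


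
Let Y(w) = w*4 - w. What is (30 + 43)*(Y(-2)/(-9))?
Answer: 146/3 ≈ 48.667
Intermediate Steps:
Y(w) = 3*w (Y(w) = 4*w - w = 3*w)
(30 + 43)*(Y(-2)/(-9)) = (30 + 43)*((3*(-2))/(-9)) = 73*(-6*(-⅑)) = 73*(⅔) = 146/3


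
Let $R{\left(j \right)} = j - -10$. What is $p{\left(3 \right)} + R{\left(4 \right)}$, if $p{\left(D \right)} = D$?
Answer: $17$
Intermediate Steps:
$R{\left(j \right)} = 10 + j$ ($R{\left(j \right)} = j + 10 = 10 + j$)
$p{\left(3 \right)} + R{\left(4 \right)} = 3 + \left(10 + 4\right) = 3 + 14 = 17$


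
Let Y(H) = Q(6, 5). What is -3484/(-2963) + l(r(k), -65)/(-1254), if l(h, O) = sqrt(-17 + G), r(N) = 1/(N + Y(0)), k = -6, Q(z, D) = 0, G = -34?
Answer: 3484/2963 - I*sqrt(51)/1254 ≈ 1.1758 - 0.0056949*I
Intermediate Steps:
Y(H) = 0
r(N) = 1/N (r(N) = 1/(N + 0) = 1/N)
l(h, O) = I*sqrt(51) (l(h, O) = sqrt(-17 - 34) = sqrt(-51) = I*sqrt(51))
-3484/(-2963) + l(r(k), -65)/(-1254) = -3484/(-2963) + (I*sqrt(51))/(-1254) = -3484*(-1/2963) + (I*sqrt(51))*(-1/1254) = 3484/2963 - I*sqrt(51)/1254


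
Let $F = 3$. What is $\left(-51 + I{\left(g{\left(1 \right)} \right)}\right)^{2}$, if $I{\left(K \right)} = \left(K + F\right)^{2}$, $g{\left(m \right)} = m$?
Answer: $1225$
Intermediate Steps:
$I{\left(K \right)} = \left(3 + K\right)^{2}$ ($I{\left(K \right)} = \left(K + 3\right)^{2} = \left(3 + K\right)^{2}$)
$\left(-51 + I{\left(g{\left(1 \right)} \right)}\right)^{2} = \left(-51 + \left(3 + 1\right)^{2}\right)^{2} = \left(-51 + 4^{2}\right)^{2} = \left(-51 + 16\right)^{2} = \left(-35\right)^{2} = 1225$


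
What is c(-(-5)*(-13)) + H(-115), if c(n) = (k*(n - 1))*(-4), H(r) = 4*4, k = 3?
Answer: 808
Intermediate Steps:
H(r) = 16
c(n) = 12 - 12*n (c(n) = (3*(n - 1))*(-4) = (3*(-1 + n))*(-4) = (-3 + 3*n)*(-4) = 12 - 12*n)
c(-(-5)*(-13)) + H(-115) = (12 - (-60)*(-1*(-13))) + 16 = (12 - (-60)*13) + 16 = (12 - 12*(-65)) + 16 = (12 + 780) + 16 = 792 + 16 = 808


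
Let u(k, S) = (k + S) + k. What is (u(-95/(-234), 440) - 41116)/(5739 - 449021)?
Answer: 4758997/51863994 ≈ 0.091759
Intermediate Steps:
u(k, S) = S + 2*k (u(k, S) = (S + k) + k = S + 2*k)
(u(-95/(-234), 440) - 41116)/(5739 - 449021) = ((440 + 2*(-95/(-234))) - 41116)/(5739 - 449021) = ((440 + 2*(-95*(-1/234))) - 41116)/(-443282) = ((440 + 2*(95/234)) - 41116)*(-1/443282) = ((440 + 95/117) - 41116)*(-1/443282) = (51575/117 - 41116)*(-1/443282) = -4758997/117*(-1/443282) = 4758997/51863994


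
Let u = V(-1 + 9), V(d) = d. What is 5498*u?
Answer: 43984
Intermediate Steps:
u = 8 (u = -1 + 9 = 8)
5498*u = 5498*8 = 43984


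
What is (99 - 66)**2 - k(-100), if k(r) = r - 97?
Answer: 1286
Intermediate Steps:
k(r) = -97 + r
(99 - 66)**2 - k(-100) = (99 - 66)**2 - (-97 - 100) = 33**2 - 1*(-197) = 1089 + 197 = 1286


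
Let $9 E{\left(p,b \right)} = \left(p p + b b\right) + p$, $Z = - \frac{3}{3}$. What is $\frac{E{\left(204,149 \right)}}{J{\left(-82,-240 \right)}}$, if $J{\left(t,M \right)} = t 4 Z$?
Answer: $\frac{64021}{2952} \approx 21.687$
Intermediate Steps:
$Z = -1$ ($Z = \left(-3\right) \frac{1}{3} = -1$)
$E{\left(p,b \right)} = \frac{p}{9} + \frac{b^{2}}{9} + \frac{p^{2}}{9}$ ($E{\left(p,b \right)} = \frac{\left(p p + b b\right) + p}{9} = \frac{\left(p^{2} + b^{2}\right) + p}{9} = \frac{\left(b^{2} + p^{2}\right) + p}{9} = \frac{p + b^{2} + p^{2}}{9} = \frac{p}{9} + \frac{b^{2}}{9} + \frac{p^{2}}{9}$)
$J{\left(t,M \right)} = - 4 t$ ($J{\left(t,M \right)} = t 4 \left(-1\right) = 4 t \left(-1\right) = - 4 t$)
$\frac{E{\left(204,149 \right)}}{J{\left(-82,-240 \right)}} = \frac{\frac{1}{9} \cdot 204 + \frac{149^{2}}{9} + \frac{204^{2}}{9}}{\left(-4\right) \left(-82\right)} = \frac{\frac{68}{3} + \frac{1}{9} \cdot 22201 + \frac{1}{9} \cdot 41616}{328} = \left(\frac{68}{3} + \frac{22201}{9} + 4624\right) \frac{1}{328} = \frac{64021}{9} \cdot \frac{1}{328} = \frac{64021}{2952}$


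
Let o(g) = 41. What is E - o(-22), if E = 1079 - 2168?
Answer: -1130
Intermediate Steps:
E = -1089
E - o(-22) = -1089 - 1*41 = -1089 - 41 = -1130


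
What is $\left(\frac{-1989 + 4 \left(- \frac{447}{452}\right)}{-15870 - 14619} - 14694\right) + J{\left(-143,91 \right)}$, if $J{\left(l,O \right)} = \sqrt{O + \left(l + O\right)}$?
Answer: $- \frac{16874793718}{1148419} + \sqrt{39} \approx -14688.0$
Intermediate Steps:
$J{\left(l,O \right)} = \sqrt{l + 2 O}$ ($J{\left(l,O \right)} = \sqrt{O + \left(O + l\right)} = \sqrt{l + 2 O}$)
$\left(\frac{-1989 + 4 \left(- \frac{447}{452}\right)}{-15870 - 14619} - 14694\right) + J{\left(-143,91 \right)} = \left(\frac{-1989 + 4 \left(- \frac{447}{452}\right)}{-15870 - 14619} - 14694\right) + \sqrt{-143 + 2 \cdot 91} = \left(\frac{-1989 + 4 \left(\left(-447\right) \frac{1}{452}\right)}{-30489} - 14694\right) + \sqrt{-143 + 182} = \left(\left(-1989 + 4 \left(- \frac{447}{452}\right)\right) \left(- \frac{1}{30489}\right) - 14694\right) + \sqrt{39} = \left(\left(-1989 - \frac{447}{113}\right) \left(- \frac{1}{30489}\right) - 14694\right) + \sqrt{39} = \left(\left(- \frac{225204}{113}\right) \left(- \frac{1}{30489}\right) - 14694\right) + \sqrt{39} = \left(\frac{75068}{1148419} - 14694\right) + \sqrt{39} = - \frac{16874793718}{1148419} + \sqrt{39}$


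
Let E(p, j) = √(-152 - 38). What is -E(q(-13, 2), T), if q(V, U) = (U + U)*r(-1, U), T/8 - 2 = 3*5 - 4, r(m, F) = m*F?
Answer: -I*√190 ≈ -13.784*I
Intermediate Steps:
r(m, F) = F*m
T = 104 (T = 16 + 8*(3*5 - 4) = 16 + 8*(15 - 4) = 16 + 8*11 = 16 + 88 = 104)
q(V, U) = -2*U² (q(V, U) = (U + U)*(U*(-1)) = (2*U)*(-U) = -2*U²)
E(p, j) = I*√190 (E(p, j) = √(-190) = I*√190)
-E(q(-13, 2), T) = -I*√190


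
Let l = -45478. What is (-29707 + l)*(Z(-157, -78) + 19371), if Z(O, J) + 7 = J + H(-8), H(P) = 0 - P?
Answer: -1450619390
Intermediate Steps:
H(P) = -P
Z(O, J) = 1 + J (Z(O, J) = -7 + (J - 1*(-8)) = -7 + (J + 8) = -7 + (8 + J) = 1 + J)
(-29707 + l)*(Z(-157, -78) + 19371) = (-29707 - 45478)*((1 - 78) + 19371) = -75185*(-77 + 19371) = -75185*19294 = -1450619390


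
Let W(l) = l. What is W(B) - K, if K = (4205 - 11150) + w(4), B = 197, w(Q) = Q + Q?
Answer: 7134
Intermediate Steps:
w(Q) = 2*Q
K = -6937 (K = (4205 - 11150) + 2*4 = -6945 + 8 = -6937)
W(B) - K = 197 - 1*(-6937) = 197 + 6937 = 7134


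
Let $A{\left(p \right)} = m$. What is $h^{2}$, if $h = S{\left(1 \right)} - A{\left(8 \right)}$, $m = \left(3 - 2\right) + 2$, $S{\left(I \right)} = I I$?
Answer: $4$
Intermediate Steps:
$S{\left(I \right)} = I^{2}$
$m = 3$ ($m = 1 + 2 = 3$)
$A{\left(p \right)} = 3$
$h = -2$ ($h = 1^{2} - 3 = 1 - 3 = -2$)
$h^{2} = \left(-2\right)^{2} = 4$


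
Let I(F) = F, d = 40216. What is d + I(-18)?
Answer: 40198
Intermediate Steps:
d + I(-18) = 40216 - 18 = 40198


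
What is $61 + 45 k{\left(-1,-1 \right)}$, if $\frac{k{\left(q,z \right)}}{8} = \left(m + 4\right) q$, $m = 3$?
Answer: $-2459$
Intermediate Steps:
$k{\left(q,z \right)} = 56 q$ ($k{\left(q,z \right)} = 8 \left(3 + 4\right) q = 8 \cdot 7 q = 56 q$)
$61 + 45 k{\left(-1,-1 \right)} = 61 + 45 \cdot 56 \left(-1\right) = 61 + 45 \left(-56\right) = 61 - 2520 = -2459$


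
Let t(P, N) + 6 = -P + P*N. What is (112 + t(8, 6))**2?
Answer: 21316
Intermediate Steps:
t(P, N) = -6 - P + N*P (t(P, N) = -6 + (-P + P*N) = -6 + (-P + N*P) = -6 - P + N*P)
(112 + t(8, 6))**2 = (112 + (-6 - 1*8 + 6*8))**2 = (112 + (-6 - 8 + 48))**2 = (112 + 34)**2 = 146**2 = 21316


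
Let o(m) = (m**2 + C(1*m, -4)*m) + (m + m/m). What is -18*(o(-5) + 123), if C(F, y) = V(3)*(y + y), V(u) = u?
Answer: -4752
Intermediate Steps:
C(F, y) = 6*y (C(F, y) = 3*(y + y) = 3*(2*y) = 6*y)
o(m) = 1 + m**2 - 23*m (o(m) = (m**2 + (6*(-4))*m) + (m + m/m) = (m**2 - 24*m) + (m + 1) = (m**2 - 24*m) + (1 + m) = 1 + m**2 - 23*m)
-18*(o(-5) + 123) = -18*((1 + (-5)**2 - 23*(-5)) + 123) = -18*((1 + 25 + 115) + 123) = -18*(141 + 123) = -18*264 = -4752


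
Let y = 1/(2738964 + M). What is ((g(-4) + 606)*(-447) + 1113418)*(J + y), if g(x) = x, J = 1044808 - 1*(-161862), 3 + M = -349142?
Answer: 2434796447682208844/2389819 ≈ 1.0188e+12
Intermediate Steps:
M = -349145 (M = -3 - 349142 = -349145)
J = 1206670 (J = 1044808 + 161862 = 1206670)
y = 1/2389819 (y = 1/(2738964 - 349145) = 1/2389819 ≈ 4.1844e-7)
((g(-4) + 606)*(-447) + 1113418)*(J + y) = ((-4 + 606)*(-447) + 1113418)*(1206670 + 1/2389819) = (602*(-447) + 1113418)*(2883722892731/2389819) = (-269094 + 1113418)*(2883722892731/2389819) = 844324*(2883722892731/2389819) = 2434796447682208844/2389819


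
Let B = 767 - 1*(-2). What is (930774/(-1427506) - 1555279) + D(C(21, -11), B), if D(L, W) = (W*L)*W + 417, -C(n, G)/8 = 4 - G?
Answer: -51760070422433/713753 ≈ -7.2518e+7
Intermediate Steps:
C(n, G) = -32 + 8*G (C(n, G) = -8*(4 - G) = -32 + 8*G)
B = 769 (B = 767 + 2 = 769)
D(L, W) = 417 + L*W² (D(L, W) = (L*W)*W + 417 = L*W² + 417 = 417 + L*W²)
(930774/(-1427506) - 1555279) + D(C(21, -11), B) = (930774/(-1427506) - 1555279) + (417 + (-32 + 8*(-11))*769²) = (930774*(-1/1427506) - 1555279) + (417 + (-32 - 88)*591361) = (-465387/713753 - 1555279) + (417 - 120*591361) = -1110085517474/713753 + (417 - 70963320) = -1110085517474/713753 - 70962903 = -51760070422433/713753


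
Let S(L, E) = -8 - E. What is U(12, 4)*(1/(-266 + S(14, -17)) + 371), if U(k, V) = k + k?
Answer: 2288304/257 ≈ 8903.9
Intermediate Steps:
U(k, V) = 2*k
U(12, 4)*(1/(-266 + S(14, -17)) + 371) = (2*12)*(1/(-266 + (-8 - 1*(-17))) + 371) = 24*(1/(-266 + (-8 + 17)) + 371) = 24*(1/(-266 + 9) + 371) = 24*(1/(-257) + 371) = 24*(-1/257 + 371) = 24*(95346/257) = 2288304/257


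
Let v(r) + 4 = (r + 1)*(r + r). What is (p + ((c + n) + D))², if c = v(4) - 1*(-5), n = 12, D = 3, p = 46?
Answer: 10404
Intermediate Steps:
v(r) = -4 + 2*r*(1 + r) (v(r) = -4 + (r + 1)*(r + r) = -4 + (1 + r)*(2*r) = -4 + 2*r*(1 + r))
c = 41 (c = (-4 + 2*4 + 2*4²) - 1*(-5) = (-4 + 8 + 2*16) + 5 = (-4 + 8 + 32) + 5 = 36 + 5 = 41)
(p + ((c + n) + D))² = (46 + ((41 + 12) + 3))² = (46 + (53 + 3))² = (46 + 56)² = 102² = 10404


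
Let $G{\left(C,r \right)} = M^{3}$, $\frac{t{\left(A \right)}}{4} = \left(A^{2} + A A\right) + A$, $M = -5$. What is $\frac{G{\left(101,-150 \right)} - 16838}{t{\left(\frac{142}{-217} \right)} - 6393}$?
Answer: $\frac{798770707}{301001921} \approx 2.6537$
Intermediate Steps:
$t{\left(A \right)} = 4 A + 8 A^{2}$ ($t{\left(A \right)} = 4 \left(\left(A^{2} + A A\right) + A\right) = 4 \left(\left(A^{2} + A^{2}\right) + A\right) = 4 \left(2 A^{2} + A\right) = 4 \left(A + 2 A^{2}\right) = 4 A + 8 A^{2}$)
$G{\left(C,r \right)} = -125$ ($G{\left(C,r \right)} = \left(-5\right)^{3} = -125$)
$\frac{G{\left(101,-150 \right)} - 16838}{t{\left(\frac{142}{-217} \right)} - 6393} = \frac{-125 - 16838}{4 \frac{142}{-217} \left(1 + 2 \frac{142}{-217}\right) - 6393} = - \frac{16963}{4 \cdot 142 \left(- \frac{1}{217}\right) \left(1 + 2 \cdot 142 \left(- \frac{1}{217}\right)\right) - 6393} = - \frac{16963}{4 \left(- \frac{142}{217}\right) \left(1 + 2 \left(- \frac{142}{217}\right)\right) - 6393} = - \frac{16963}{4 \left(- \frac{142}{217}\right) \left(1 - \frac{284}{217}\right) - 6393} = - \frac{16963}{4 \left(- \frac{142}{217}\right) \left(- \frac{67}{217}\right) - 6393} = - \frac{16963}{\frac{38056}{47089} - 6393} = - \frac{16963}{- \frac{301001921}{47089}} = \left(-16963\right) \left(- \frac{47089}{301001921}\right) = \frac{798770707}{301001921}$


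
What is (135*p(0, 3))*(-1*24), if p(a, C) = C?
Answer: -9720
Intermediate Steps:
(135*p(0, 3))*(-1*24) = (135*3)*(-1*24) = 405*(-24) = -9720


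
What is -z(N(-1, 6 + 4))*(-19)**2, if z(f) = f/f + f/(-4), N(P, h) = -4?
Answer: -722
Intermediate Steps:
z(f) = 1 - f/4 (z(f) = 1 + f*(-1/4) = 1 - f/4)
-z(N(-1, 6 + 4))*(-19)**2 = -(1 - 1/4*(-4))*(-19)**2 = -(1 + 1)*361 = -2*361 = -1*722 = -722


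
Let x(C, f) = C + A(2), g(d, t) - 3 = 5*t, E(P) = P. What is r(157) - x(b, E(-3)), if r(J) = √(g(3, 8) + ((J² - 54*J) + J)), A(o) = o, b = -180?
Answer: 178 + 3*√1819 ≈ 305.95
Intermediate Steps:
g(d, t) = 3 + 5*t
x(C, f) = 2 + C (x(C, f) = C + 2 = 2 + C)
r(J) = √(43 + J² - 53*J) (r(J) = √((3 + 5*8) + ((J² - 54*J) + J)) = √((3 + 40) + (J² - 53*J)) = √(43 + (J² - 53*J)) = √(43 + J² - 53*J))
r(157) - x(b, E(-3)) = √(43 + 157² - 53*157) - (2 - 180) = √(43 + 24649 - 8321) - 1*(-178) = √16371 + 178 = 3*√1819 + 178 = 178 + 3*√1819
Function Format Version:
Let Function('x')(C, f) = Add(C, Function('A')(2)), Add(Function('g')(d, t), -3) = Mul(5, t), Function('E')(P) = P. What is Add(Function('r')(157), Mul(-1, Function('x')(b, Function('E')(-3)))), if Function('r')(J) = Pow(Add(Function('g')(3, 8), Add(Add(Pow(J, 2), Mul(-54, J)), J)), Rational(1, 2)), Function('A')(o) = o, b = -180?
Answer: Add(178, Mul(3, Pow(1819, Rational(1, 2)))) ≈ 305.95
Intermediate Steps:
Function('g')(d, t) = Add(3, Mul(5, t))
Function('x')(C, f) = Add(2, C) (Function('x')(C, f) = Add(C, 2) = Add(2, C))
Function('r')(J) = Pow(Add(43, Pow(J, 2), Mul(-53, J)), Rational(1, 2)) (Function('r')(J) = Pow(Add(Add(3, Mul(5, 8)), Add(Add(Pow(J, 2), Mul(-54, J)), J)), Rational(1, 2)) = Pow(Add(Add(3, 40), Add(Pow(J, 2), Mul(-53, J))), Rational(1, 2)) = Pow(Add(43, Add(Pow(J, 2), Mul(-53, J))), Rational(1, 2)) = Pow(Add(43, Pow(J, 2), Mul(-53, J)), Rational(1, 2)))
Add(Function('r')(157), Mul(-1, Function('x')(b, Function('E')(-3)))) = Add(Pow(Add(43, Pow(157, 2), Mul(-53, 157)), Rational(1, 2)), Mul(-1, Add(2, -180))) = Add(Pow(Add(43, 24649, -8321), Rational(1, 2)), Mul(-1, -178)) = Add(Pow(16371, Rational(1, 2)), 178) = Add(Mul(3, Pow(1819, Rational(1, 2))), 178) = Add(178, Mul(3, Pow(1819, Rational(1, 2))))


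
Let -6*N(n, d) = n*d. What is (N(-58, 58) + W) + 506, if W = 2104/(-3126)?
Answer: 1666148/1563 ≈ 1066.0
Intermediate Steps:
W = -1052/1563 (W = 2104*(-1/3126) = -1052/1563 ≈ -0.67306)
N(n, d) = -d*n/6 (N(n, d) = -n*d/6 = -d*n/6)
(N(-58, 58) + W) + 506 = (-1/6*58*(-58) - 1052/1563) + 506 = (1682/3 - 1052/1563) + 506 = 875270/1563 + 506 = 1666148/1563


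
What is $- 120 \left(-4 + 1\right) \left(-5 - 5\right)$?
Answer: $-3600$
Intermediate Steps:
$- 120 \left(-4 + 1\right) \left(-5 - 5\right) = - 120 \left(\left(-3\right) \left(-10\right)\right) = \left(-120\right) 30 = -3600$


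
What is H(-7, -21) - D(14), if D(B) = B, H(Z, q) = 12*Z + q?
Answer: -119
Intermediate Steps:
H(Z, q) = q + 12*Z
H(-7, -21) - D(14) = (-21 + 12*(-7)) - 1*14 = (-21 - 84) - 14 = -105 - 14 = -119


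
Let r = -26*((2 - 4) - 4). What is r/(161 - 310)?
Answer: -156/149 ≈ -1.0470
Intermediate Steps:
r = 156 (r = -26*(-2 - 4) = -26*(-6) = 156)
r/(161 - 310) = 156/(161 - 310) = 156/(-149) = 156*(-1/149) = -156/149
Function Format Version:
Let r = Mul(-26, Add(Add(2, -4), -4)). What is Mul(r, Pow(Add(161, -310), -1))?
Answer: Rational(-156, 149) ≈ -1.0470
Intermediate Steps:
r = 156 (r = Mul(-26, Add(-2, -4)) = Mul(-26, -6) = 156)
Mul(r, Pow(Add(161, -310), -1)) = Mul(156, Pow(Add(161, -310), -1)) = Mul(156, Pow(-149, -1)) = Mul(156, Rational(-1, 149)) = Rational(-156, 149)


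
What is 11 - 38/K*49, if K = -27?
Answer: 2159/27 ≈ 79.963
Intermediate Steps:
11 - 38/K*49 = 11 - 38/(-27)*49 = 11 - 38*(-1/27)*49 = 11 + (38/27)*49 = 11 + 1862/27 = 2159/27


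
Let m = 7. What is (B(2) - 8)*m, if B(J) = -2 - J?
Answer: -84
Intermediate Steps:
(B(2) - 8)*m = ((-2 - 1*2) - 8)*7 = ((-2 - 2) - 8)*7 = (-4 - 8)*7 = -12*7 = -84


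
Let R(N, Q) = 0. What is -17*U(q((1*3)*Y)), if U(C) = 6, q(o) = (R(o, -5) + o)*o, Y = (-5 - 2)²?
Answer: -102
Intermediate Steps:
Y = 49 (Y = (-7)² = 49)
q(o) = o² (q(o) = (0 + o)*o = o*o = o²)
-17*U(q((1*3)*Y)) = -17*6 = -102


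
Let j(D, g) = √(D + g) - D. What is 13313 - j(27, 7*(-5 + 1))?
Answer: 13340 - I ≈ 13340.0 - 1.0*I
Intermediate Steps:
13313 - j(27, 7*(-5 + 1)) = 13313 - (√(27 + 7*(-5 + 1)) - 1*27) = 13313 - (√(27 + 7*(-4)) - 27) = 13313 - (√(27 - 28) - 27) = 13313 - (√(-1) - 27) = 13313 - (I - 27) = 13313 - (-27 + I) = 13313 + (27 - I) = 13340 - I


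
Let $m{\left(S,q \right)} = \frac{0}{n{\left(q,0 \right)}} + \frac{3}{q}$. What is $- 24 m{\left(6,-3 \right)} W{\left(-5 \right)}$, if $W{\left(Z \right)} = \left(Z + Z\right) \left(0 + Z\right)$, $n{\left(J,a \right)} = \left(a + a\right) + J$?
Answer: $1200$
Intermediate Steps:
$n{\left(J,a \right)} = J + 2 a$ ($n{\left(J,a \right)} = 2 a + J = J + 2 a$)
$W{\left(Z \right)} = 2 Z^{2}$ ($W{\left(Z \right)} = 2 Z Z = 2 Z^{2}$)
$m{\left(S,q \right)} = \frac{3}{q}$ ($m{\left(S,q \right)} = \frac{0}{q + 2 \cdot 0} + \frac{3}{q} = \frac{0}{q + 0} + \frac{3}{q} = \frac{0}{q} + \frac{3}{q} = 0 + \frac{3}{q} = \frac{3}{q}$)
$- 24 m{\left(6,-3 \right)} W{\left(-5 \right)} = - 24 \frac{3}{-3} \cdot 2 \left(-5\right)^{2} = - 24 \cdot 3 \left(- \frac{1}{3}\right) 2 \cdot 25 = \left(-24\right) \left(-1\right) 50 = 24 \cdot 50 = 1200$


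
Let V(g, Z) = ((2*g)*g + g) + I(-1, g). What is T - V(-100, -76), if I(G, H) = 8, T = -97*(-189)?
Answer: -1575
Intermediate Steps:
T = 18333
V(g, Z) = 8 + g + 2*g**2 (V(g, Z) = ((2*g)*g + g) + 8 = (2*g**2 + g) + 8 = (g + 2*g**2) + 8 = 8 + g + 2*g**2)
T - V(-100, -76) = 18333 - (8 - 100 + 2*(-100)**2) = 18333 - (8 - 100 + 2*10000) = 18333 - (8 - 100 + 20000) = 18333 - 1*19908 = 18333 - 19908 = -1575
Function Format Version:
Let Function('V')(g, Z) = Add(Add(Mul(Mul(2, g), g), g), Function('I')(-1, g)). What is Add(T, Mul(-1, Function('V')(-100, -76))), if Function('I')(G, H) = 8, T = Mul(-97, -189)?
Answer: -1575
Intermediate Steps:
T = 18333
Function('V')(g, Z) = Add(8, g, Mul(2, Pow(g, 2))) (Function('V')(g, Z) = Add(Add(Mul(Mul(2, g), g), g), 8) = Add(Add(Mul(2, Pow(g, 2)), g), 8) = Add(Add(g, Mul(2, Pow(g, 2))), 8) = Add(8, g, Mul(2, Pow(g, 2))))
Add(T, Mul(-1, Function('V')(-100, -76))) = Add(18333, Mul(-1, Add(8, -100, Mul(2, Pow(-100, 2))))) = Add(18333, Mul(-1, Add(8, -100, Mul(2, 10000)))) = Add(18333, Mul(-1, Add(8, -100, 20000))) = Add(18333, Mul(-1, 19908)) = Add(18333, -19908) = -1575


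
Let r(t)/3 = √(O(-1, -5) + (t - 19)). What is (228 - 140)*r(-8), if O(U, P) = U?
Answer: 528*I*√7 ≈ 1397.0*I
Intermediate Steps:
r(t) = 3*√(-20 + t) (r(t) = 3*√(-1 + (t - 19)) = 3*√(-1 + (-19 + t)) = 3*√(-20 + t))
(228 - 140)*r(-8) = (228 - 140)*(3*√(-20 - 8)) = 88*(3*√(-28)) = 88*(3*(2*I*√7)) = 88*(6*I*√7) = 528*I*√7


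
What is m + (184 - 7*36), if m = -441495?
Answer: -441563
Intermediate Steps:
m + (184 - 7*36) = -441495 + (184 - 7*36) = -441495 + (184 - 252) = -441495 - 68 = -441563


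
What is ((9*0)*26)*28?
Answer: 0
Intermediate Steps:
((9*0)*26)*28 = (0*26)*28 = 0*28 = 0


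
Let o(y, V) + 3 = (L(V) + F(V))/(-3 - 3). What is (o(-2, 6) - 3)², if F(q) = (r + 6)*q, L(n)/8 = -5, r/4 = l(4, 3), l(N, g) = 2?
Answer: 1600/9 ≈ 177.78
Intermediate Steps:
r = 8 (r = 4*2 = 8)
L(n) = -40 (L(n) = 8*(-5) = -40)
F(q) = 14*q (F(q) = (8 + 6)*q = 14*q)
o(y, V) = 11/3 - 7*V/3 (o(y, V) = -3 + (-40 + 14*V)/(-3 - 3) = -3 + (-40 + 14*V)/(-6) = -3 + (-40 + 14*V)*(-⅙) = -3 + (20/3 - 7*V/3) = 11/3 - 7*V/3)
(o(-2, 6) - 3)² = ((11/3 - 7/3*6) - 3)² = ((11/3 - 14) - 3)² = (-31/3 - 3)² = (-40/3)² = 1600/9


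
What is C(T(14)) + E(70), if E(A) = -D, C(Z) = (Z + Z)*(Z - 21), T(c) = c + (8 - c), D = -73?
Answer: -135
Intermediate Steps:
T(c) = 8
C(Z) = 2*Z*(-21 + Z) (C(Z) = (2*Z)*(-21 + Z) = 2*Z*(-21 + Z))
E(A) = 73 (E(A) = -1*(-73) = 73)
C(T(14)) + E(70) = 2*8*(-21 + 8) + 73 = 2*8*(-13) + 73 = -208 + 73 = -135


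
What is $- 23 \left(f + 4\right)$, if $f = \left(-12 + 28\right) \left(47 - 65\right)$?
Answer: $6532$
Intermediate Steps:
$f = -288$ ($f = 16 \left(-18\right) = -288$)
$- 23 \left(f + 4\right) = - 23 \left(-288 + 4\right) = \left(-23\right) \left(-284\right) = 6532$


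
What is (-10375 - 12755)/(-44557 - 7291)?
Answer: 11565/25924 ≈ 0.44611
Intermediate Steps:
(-10375 - 12755)/(-44557 - 7291) = -23130/(-51848) = -23130*(-1/51848) = 11565/25924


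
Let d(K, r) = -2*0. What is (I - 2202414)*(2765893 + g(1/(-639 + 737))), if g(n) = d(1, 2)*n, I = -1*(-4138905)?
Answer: 5356126901463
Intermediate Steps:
d(K, r) = 0
I = 4138905
g(n) = 0 (g(n) = 0*n = 0)
(I - 2202414)*(2765893 + g(1/(-639 + 737))) = (4138905 - 2202414)*(2765893 + 0) = 1936491*2765893 = 5356126901463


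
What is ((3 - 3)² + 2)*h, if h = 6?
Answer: 12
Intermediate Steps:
((3 - 3)² + 2)*h = ((3 - 3)² + 2)*6 = (0² + 2)*6 = (0 + 2)*6 = 2*6 = 12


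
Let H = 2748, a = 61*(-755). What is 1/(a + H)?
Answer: -1/43307 ≈ -2.3091e-5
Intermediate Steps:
a = -46055
1/(a + H) = 1/(-46055 + 2748) = 1/(-43307) = -1/43307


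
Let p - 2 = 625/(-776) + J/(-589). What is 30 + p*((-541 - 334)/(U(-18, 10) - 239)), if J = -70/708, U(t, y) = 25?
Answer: 603954202885/17312670192 ≈ 34.885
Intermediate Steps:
J = -35/354 (J = -70*1/708 = -35/354 ≈ -0.098870)
p = 96656111/80900328 (p = 2 + (625/(-776) - 35/354/(-589)) = 2 + (625*(-1/776) - 35/354*(-1/589)) = 2 + (-625/776 + 35/208506) = 2 - 65144545/80900328 = 96656111/80900328 ≈ 1.1948)
30 + p*((-541 - 334)/(U(-18, 10) - 239)) = 30 + 96656111*((-541 - 334)/(25 - 239))/80900328 = 30 + 96656111*(-875/(-214))/80900328 = 30 + 96656111*(-875*(-1/214))/80900328 = 30 + (96656111/80900328)*(875/214) = 30 + 84574097125/17312670192 = 603954202885/17312670192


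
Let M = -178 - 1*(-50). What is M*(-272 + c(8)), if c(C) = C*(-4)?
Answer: 38912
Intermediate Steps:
c(C) = -4*C
M = -128 (M = -178 + 50 = -128)
M*(-272 + c(8)) = -128*(-272 - 4*8) = -128*(-272 - 32) = -128*(-304) = 38912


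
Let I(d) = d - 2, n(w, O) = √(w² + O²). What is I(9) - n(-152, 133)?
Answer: 7 - 19*√113 ≈ -194.97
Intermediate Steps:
n(w, O) = √(O² + w²)
I(d) = -2 + d
I(9) - n(-152, 133) = (-2 + 9) - √(133² + (-152)²) = 7 - √(17689 + 23104) = 7 - √40793 = 7 - 19*√113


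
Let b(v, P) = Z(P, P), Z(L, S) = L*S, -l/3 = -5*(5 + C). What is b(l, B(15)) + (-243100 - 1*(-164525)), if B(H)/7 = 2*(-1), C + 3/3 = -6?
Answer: -78379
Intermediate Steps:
C = -7 (C = -1 - 6 = -7)
l = -30 (l = -(-15)*(5 - 7) = -(-15)*(-2) = -3*10 = -30)
B(H) = -14 (B(H) = 7*(2*(-1)) = 7*(-2) = -14)
b(v, P) = P² (b(v, P) = P*P = P²)
b(l, B(15)) + (-243100 - 1*(-164525)) = (-14)² + (-243100 - 1*(-164525)) = 196 + (-243100 + 164525) = 196 - 78575 = -78379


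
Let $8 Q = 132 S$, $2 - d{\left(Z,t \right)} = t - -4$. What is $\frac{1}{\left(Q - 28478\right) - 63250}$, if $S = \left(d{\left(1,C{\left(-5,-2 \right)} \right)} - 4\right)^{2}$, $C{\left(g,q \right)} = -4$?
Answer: $- \frac{1}{91662} \approx -1.091 \cdot 10^{-5}$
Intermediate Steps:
$d{\left(Z,t \right)} = -2 - t$ ($d{\left(Z,t \right)} = 2 - \left(t - -4\right) = 2 - \left(t + 4\right) = 2 - \left(4 + t\right) = -2 - t$)
$S = 4$ ($S = \left(\left(-2 - -4\right) - 4\right)^{2} = \left(\left(-2 + 4\right) - 4\right)^{2} = \left(2 - 4\right)^{2} = \left(-2\right)^{2} = 4$)
$Q = 66$ ($Q = \frac{132 \cdot 4}{8} = \frac{1}{8} \cdot 528 = 66$)
$\frac{1}{\left(Q - 28478\right) - 63250} = \frac{1}{\left(66 - 28478\right) - 63250} = \frac{1}{-28412 - 63250} = \frac{1}{-91662} = - \frac{1}{91662}$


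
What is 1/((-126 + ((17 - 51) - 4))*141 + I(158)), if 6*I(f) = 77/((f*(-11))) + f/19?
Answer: -6004/138828219 ≈ -4.3248e-5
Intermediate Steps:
I(f) = -7/(6*f) + f/114 (I(f) = (77/((f*(-11))) + f/19)/6 = (77/((-11*f)) + f*(1/19))/6 = (77*(-1/(11*f)) + f/19)/6 = (-7/f + f/19)/6 = -7/(6*f) + f/114)
1/((-126 + ((17 - 51) - 4))*141 + I(158)) = 1/((-126 + ((17 - 51) - 4))*141 + (1/114)*(-133 + 158²)/158) = 1/((-126 + (-34 - 4))*141 + (1/114)*(1/158)*(-133 + 24964)) = 1/((-126 - 38)*141 + (1/114)*(1/158)*24831) = 1/(-164*141 + 8277/6004) = 1/(-23124 + 8277/6004) = 1/(-138828219/6004) = -6004/138828219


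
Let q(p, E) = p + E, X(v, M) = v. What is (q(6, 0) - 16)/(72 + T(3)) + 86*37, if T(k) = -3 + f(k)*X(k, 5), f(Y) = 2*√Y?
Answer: 4935052/1551 + 20*√3/1551 ≈ 3181.9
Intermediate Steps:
q(p, E) = E + p
T(k) = -3 + 2*k^(3/2) (T(k) = -3 + (2*√k)*k = -3 + 2*k^(3/2))
(q(6, 0) - 16)/(72 + T(3)) + 86*37 = ((0 + 6) - 16)/(72 + (-3 + 2*3^(3/2))) + 86*37 = (6 - 16)/(72 + (-3 + 2*(3*√3))) + 3182 = -10/(72 + (-3 + 6*√3)) + 3182 = -10/(69 + 6*√3) + 3182 = 3182 - 10/(69 + 6*√3)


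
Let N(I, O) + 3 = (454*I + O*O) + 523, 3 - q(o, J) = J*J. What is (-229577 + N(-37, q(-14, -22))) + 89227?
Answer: 74733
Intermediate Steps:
q(o, J) = 3 - J² (q(o, J) = 3 - J*J = 3 - J²)
N(I, O) = 520 + O² + 454*I (N(I, O) = -3 + ((454*I + O*O) + 523) = -3 + ((454*I + O²) + 523) = -3 + ((O² + 454*I) + 523) = -3 + (523 + O² + 454*I) = 520 + O² + 454*I)
(-229577 + N(-37, q(-14, -22))) + 89227 = (-229577 + (520 + (3 - 1*(-22)²)² + 454*(-37))) + 89227 = (-229577 + (520 + (3 - 1*484)² - 16798)) + 89227 = (-229577 + (520 + (3 - 484)² - 16798)) + 89227 = (-229577 + (520 + (-481)² - 16798)) + 89227 = (-229577 + (520 + 231361 - 16798)) + 89227 = (-229577 + 215083) + 89227 = -14494 + 89227 = 74733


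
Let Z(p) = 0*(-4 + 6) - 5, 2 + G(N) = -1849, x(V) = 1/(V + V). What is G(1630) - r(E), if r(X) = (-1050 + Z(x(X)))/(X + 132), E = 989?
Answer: -2073916/1121 ≈ -1850.1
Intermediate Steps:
x(V) = 1/(2*V)
G(N) = -1851 (G(N) = -2 - 1849 = -1851)
Z(p) = -5 (Z(p) = 0*2 - 5 = 0 - 5 = -5)
r(X) = -1055/(132 + X) (r(X) = (-1050 - 5)/(X + 132) = -1055/(132 + X))
G(1630) - r(E) = -1851 - (-1055)/(132 + 989) = -1851 - (-1055)/1121 = -1851 - 1*(-1055/1121) = -1851 + 1055/1121 = -2073916/1121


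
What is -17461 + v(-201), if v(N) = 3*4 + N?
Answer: -17650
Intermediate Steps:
v(N) = 12 + N
-17461 + v(-201) = -17461 + (12 - 201) = -17461 - 189 = -17650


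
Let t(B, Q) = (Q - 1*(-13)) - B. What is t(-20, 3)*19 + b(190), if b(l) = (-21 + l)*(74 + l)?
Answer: 45300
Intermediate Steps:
t(B, Q) = 13 + Q - B (t(B, Q) = (Q + 13) - B = (13 + Q) - B = 13 + Q - B)
t(-20, 3)*19 + b(190) = (13 + 3 - 1*(-20))*19 + (-1554 + 190² + 53*190) = (13 + 3 + 20)*19 + (-1554 + 36100 + 10070) = 36*19 + 44616 = 684 + 44616 = 45300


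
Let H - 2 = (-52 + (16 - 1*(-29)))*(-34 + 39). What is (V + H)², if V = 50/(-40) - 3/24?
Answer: 75625/64 ≈ 1181.6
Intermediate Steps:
V = -11/8 (V = 50*(-1/40) - 3*1/24 = -5/4 - ⅛ = -11/8 ≈ -1.3750)
H = -33 (H = 2 + (-52 + (16 - 1*(-29)))*(-34 + 39) = 2 + (-52 + (16 + 29))*5 = 2 + (-52 + 45)*5 = 2 - 7*5 = 2 - 35 = -33)
(V + H)² = (-11/8 - 33)² = (-275/8)² = 75625/64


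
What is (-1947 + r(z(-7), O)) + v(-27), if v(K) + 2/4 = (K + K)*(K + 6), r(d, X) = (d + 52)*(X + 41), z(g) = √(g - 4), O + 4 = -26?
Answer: -483/2 + 11*I*√11 ≈ -241.5 + 36.483*I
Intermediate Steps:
O = -30 (O = -4 - 26 = -30)
z(g) = √(-4 + g)
r(d, X) = (41 + X)*(52 + d) (r(d, X) = (52 + d)*(41 + X) = (41 + X)*(52 + d))
v(K) = -½ + 2*K*(6 + K) (v(K) = -½ + (K + K)*(K + 6) = -½ + (2*K)*(6 + K) = -½ + 2*K*(6 + K))
(-1947 + r(z(-7), O)) + v(-27) = (-1947 + (2132 + 41*√(-4 - 7) + 52*(-30) - 30*√(-4 - 7))) + (-½ + 2*(-27)² + 12*(-27)) = (-1947 + (2132 + 41*√(-11) - 1560 - 30*I*√11)) + (-½ + 2*729 - 324) = (-1947 + (2132 + 41*(I*√11) - 1560 - 30*I*√11)) + (-½ + 1458 - 324) = (-1947 + (2132 + 41*I*√11 - 1560 - 30*I*√11)) + 2267/2 = (-1947 + (572 + 11*I*√11)) + 2267/2 = (-1375 + 11*I*√11) + 2267/2 = -483/2 + 11*I*√11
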